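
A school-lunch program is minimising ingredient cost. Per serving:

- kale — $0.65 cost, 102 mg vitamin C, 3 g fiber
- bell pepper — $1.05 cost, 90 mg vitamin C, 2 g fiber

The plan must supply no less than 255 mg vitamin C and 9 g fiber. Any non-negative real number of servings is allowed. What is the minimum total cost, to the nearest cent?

Two binding constraints pin down two serving amounts, so the optimal mix uses at most two foods. The candidates are each food alone (scaled to the tighter of vitamin C/fiber) and each pair with both constraints tight.
kale only: max(255/102, 9/3) = 3 servings → $1.95.
bell pepper only: max(255/90, 9/2) = 4.5 servings → $4.72.
kale + bell pepper with both targets exact would need a negative amount; discard.
The minimum over all feasible corners is $1.95.

$1.95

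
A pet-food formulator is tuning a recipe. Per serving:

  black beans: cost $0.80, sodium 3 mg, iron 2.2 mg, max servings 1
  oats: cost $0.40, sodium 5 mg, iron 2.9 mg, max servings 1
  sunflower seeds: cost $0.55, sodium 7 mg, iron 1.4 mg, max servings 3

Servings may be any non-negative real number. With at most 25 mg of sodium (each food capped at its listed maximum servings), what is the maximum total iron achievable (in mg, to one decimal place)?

Iron per mg sodium: black beans 0.7333, oats 0.58, sunflower seeds 0.2.
Take 1 serving of black beans: uses 3 mg sodium, +2.2 mg iron (running total 2.2 mg).
Take 1 serving of oats: uses 5 mg sodium, +2.9 mg iron (running total 5.1 mg).
Take 2.429 servings of sunflower seeds: uses 17 mg sodium, +3.4 mg iron (running total 8.5 mg).
Filling greedily by iron-per-mg sodium is optimal for one linear limit, giving 8.5 mg.

8.5 mg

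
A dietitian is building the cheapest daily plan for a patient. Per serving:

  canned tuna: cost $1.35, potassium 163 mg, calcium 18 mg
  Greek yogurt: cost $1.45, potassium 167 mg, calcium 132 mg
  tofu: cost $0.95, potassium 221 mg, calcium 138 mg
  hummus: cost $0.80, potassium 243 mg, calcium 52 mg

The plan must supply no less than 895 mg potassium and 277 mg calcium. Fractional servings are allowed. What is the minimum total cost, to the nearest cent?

An LP optimum is at a vertex; with two nutrient constraints at most two foods are used. Check each candidate.
canned tuna only: max(895/163, 277/18) = 15.39 servings → $20.77.
Greek yogurt only: max(895/167, 277/132) = 5.359 servings → $7.77.
tofu only: max(895/221, 277/138) = 4.05 servings → $3.85.
hummus only: max(895/243, 277/52) = 5.327 servings → $4.26.
canned tuna + Greek yogurt with both tight: 3.883 servings and 1.569 servings → $7.52.
canned tuna + tofu with both tight: 3.364 servings and 1.568 servings → $6.03.
canned tuna + hummus: intersection lies outside the first quadrant.
Greek yogurt + tofu: intersection lies outside the first quadrant.
Greek yogurt + hummus with both tight: 0.888 servings and 3.073 servings → $3.75.
tofu + hummus with both tight: 0.9423 servings and 2.826 servings → $3.16.
The minimum over all feasible corners is $3.16.

$3.16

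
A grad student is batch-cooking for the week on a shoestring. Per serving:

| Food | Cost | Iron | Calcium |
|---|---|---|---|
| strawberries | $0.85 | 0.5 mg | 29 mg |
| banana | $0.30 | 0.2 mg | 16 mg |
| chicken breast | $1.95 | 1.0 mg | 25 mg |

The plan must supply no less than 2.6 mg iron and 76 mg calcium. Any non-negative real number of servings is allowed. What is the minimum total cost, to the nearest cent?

$3.90

For a min-cost LP with two ≥-constraints, a basic feasible solution has at most two positive variables.
strawberries only: max(2.6/0.5, 76/29) = 5.2 servings → $4.42.
banana only: max(2.6/0.2, 76/16) = 13 servings → $3.90.
chicken breast only: max(2.6/1.0, 76/25) = 3.04 servings → $5.93.
strawberries + banana: the both-tight solution has a negative serving — not a feasible corner.
strawberries + chicken breast with both tight: 0.6667 servings and 2.267 servings → $4.99.
banana + chicken breast with both tight: 1 serving and 2.4 servings → $4.98.
So the least-cost plan costs $3.90.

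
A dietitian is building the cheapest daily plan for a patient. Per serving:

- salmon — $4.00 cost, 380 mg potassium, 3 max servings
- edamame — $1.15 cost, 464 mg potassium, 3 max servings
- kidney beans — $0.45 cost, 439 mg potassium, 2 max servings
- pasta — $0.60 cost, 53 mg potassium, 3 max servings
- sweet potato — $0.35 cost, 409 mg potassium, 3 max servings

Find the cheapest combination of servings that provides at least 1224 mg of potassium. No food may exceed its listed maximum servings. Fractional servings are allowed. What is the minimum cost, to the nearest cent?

$1.05

Cost per mg of potassium: sweet potato $0.0009, kidney beans $0.0010, edamame $0.0025, salmon $0.0105, pasta $0.0113.
Take 2.993 servings of sweet potato: +1224.0 mg potassium for $1.05 (total $1.05, still need 0.0 mg).
Filling from the cheapest source first is optimal under one linear minimum: $1.05.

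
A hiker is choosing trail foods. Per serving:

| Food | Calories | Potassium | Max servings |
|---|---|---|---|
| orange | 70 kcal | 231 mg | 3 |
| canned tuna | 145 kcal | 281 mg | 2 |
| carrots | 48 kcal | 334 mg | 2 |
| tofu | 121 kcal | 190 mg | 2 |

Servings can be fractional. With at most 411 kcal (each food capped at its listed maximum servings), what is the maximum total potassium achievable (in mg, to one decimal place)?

1564.5 mg

Potassium per kcal: carrots 6.958, orange 3.3, canned tuna 1.938, tofu 1.57.
Take 2 servings of carrots: uses 96 kcal, +668.0 mg potassium (running total 668.0 mg).
Take 3 servings of orange: uses 210 kcal, +693.0 mg potassium (running total 1361.0 mg).
Take 0.7241 servings of canned tuna: uses 105 kcal, +203.5 mg potassium (running total 1564.5 mg).
Greedy by best ratio exhausts the calories allowance optimally: 1564.5 mg.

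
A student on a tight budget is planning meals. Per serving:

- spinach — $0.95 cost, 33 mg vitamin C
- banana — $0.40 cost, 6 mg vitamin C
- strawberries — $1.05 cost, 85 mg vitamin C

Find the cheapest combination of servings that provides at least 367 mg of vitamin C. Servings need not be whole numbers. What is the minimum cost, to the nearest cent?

$4.53

Cost per mg of vitamin C: strawberries $0.0124, spinach $0.0288, banana $0.0667.
With no serving limits, use only strawberries: 367 mg / 85 mg = 4.318 servings × $1.05 = $4.53.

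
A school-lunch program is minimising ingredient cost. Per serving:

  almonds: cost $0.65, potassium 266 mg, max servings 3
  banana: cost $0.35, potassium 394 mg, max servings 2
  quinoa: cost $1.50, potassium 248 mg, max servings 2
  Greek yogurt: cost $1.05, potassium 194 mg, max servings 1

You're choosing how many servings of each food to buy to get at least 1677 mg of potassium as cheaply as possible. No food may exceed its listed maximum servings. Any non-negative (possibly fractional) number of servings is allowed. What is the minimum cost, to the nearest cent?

Cost per mg of potassium: banana $0.0009, almonds $0.0024, Greek yogurt $0.0054, quinoa $0.0060.
Take 2 servings of banana: +788.0 mg potassium for $0.70 (total $0.70, still need 889.0 mg).
Take 3 servings of almonds: +798.0 mg potassium for $1.95 (total $2.65, still need 91.0 mg).
Take 0.4691 servings of Greek yogurt: +91.0 mg potassium for $0.49 (total $3.14, still need 0.0 mg).
Greedy by cheapest-per-mg is optimal for a single linear constraint, so the minimum cost is $3.14.

$3.14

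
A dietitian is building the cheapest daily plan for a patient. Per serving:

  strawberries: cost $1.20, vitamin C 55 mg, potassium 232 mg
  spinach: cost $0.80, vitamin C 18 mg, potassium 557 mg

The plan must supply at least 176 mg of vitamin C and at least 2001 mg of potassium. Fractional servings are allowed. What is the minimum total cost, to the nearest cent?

$4.91

At the optimum either one food covers both requirements or two foods hit both targets exactly; no other combination can be cheaper.
strawberries only: max(176/55, 2001/232) = 8.625 servings → $10.35.
spinach only: max(176/18, 2001/557) = 9.778 servings → $7.82.
strawberries + spinach with both tight: 2.344 servings and 2.616 servings → $4.91.
The minimum over all feasible corners is $4.91.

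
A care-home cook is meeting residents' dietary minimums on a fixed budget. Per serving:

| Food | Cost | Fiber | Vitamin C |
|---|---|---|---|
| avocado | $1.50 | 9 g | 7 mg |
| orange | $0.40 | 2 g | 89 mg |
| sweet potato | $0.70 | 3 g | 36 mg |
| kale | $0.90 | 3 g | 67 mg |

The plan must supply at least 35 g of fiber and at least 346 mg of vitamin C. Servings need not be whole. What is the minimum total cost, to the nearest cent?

Minimising a linear cost over {fiber ≥ 35, vitamin C ≥ 346, servings ≥ 0} — the optimum is at a vertex, using one or two foods.
avocado only: max(35/9, 346/7) = 49.43 servings → $74.14.
orange only: max(35/2, 346/89) = 17.5 servings → $7.00.
sweet potato only: max(35/3, 346/36) = 11.67 servings → $8.17.
kale only: max(35/3, 346/67) = 11.67 servings → $10.50.
avocado + orange with both tight: 3.079 servings and 3.645 servings → $6.08.
avocado + sweet potato with both tight: 0.7327 servings and 9.469 servings → $7.73.
avocado + kale with both tight: 2.246 servings and 4.93 servings → $7.81.
orange + sweet potato: intersection lies outside the first quadrant.
orange + kale with both targets exact would need a negative amount; discard.
sweet potato + kale: the both-tight solution has a negative serving — not a feasible corner.
Cheapest feasible corner: $6.08.

$6.08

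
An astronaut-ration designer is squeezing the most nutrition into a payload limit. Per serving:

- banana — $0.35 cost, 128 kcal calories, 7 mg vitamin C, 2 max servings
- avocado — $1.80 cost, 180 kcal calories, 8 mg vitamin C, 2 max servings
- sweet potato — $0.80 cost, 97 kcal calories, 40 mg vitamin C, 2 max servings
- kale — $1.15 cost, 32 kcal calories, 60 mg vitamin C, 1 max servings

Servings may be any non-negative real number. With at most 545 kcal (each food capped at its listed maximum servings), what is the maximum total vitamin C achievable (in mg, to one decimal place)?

Vitamin C per kcal: kale 1.875, sweet potato 0.4124, banana 0.05469, avocado 0.04444.
Take 1 serving of kale: uses 32 kcal, +60.0 mg vitamin C (running total 60.0 mg).
Take 2 servings of sweet potato: uses 194 kcal, +80.0 mg vitamin C (running total 140.0 mg).
Take 2 servings of banana: uses 256 kcal, +14.0 mg vitamin C (running total 154.0 mg).
Take 0.35 servings of avocado: uses 63 kcal, +2.8 mg vitamin C (running total 156.8 mg).
Filling greedily by vitamin C-per-kcal is optimal for one linear limit, giving 156.8 mg.

156.8 mg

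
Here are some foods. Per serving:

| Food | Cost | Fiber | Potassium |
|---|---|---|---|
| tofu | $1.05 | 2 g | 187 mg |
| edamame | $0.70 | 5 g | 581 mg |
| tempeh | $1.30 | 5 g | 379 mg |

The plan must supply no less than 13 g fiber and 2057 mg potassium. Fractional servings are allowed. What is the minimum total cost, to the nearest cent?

$2.48

The cheapest plan sits at a corner of the feasible region — with two constraints it uses at most two foods.
tofu only: max(13/2, 2057/187) = 11 servings → $11.55.
edamame only: max(13/5, 2057/581) = 3.54 servings → $2.48.
tempeh only: max(13/5, 2057/379) = 5.427 servings → $7.06.
tofu + edamame: the both-tight solution has a negative serving — not a feasible corner.
tofu + tempeh: the both-tight solution has a negative serving — not a feasible corner.
edamame + tempeh with both targets exact would need a negative amount; discard.
The minimum over all feasible corners is $2.48.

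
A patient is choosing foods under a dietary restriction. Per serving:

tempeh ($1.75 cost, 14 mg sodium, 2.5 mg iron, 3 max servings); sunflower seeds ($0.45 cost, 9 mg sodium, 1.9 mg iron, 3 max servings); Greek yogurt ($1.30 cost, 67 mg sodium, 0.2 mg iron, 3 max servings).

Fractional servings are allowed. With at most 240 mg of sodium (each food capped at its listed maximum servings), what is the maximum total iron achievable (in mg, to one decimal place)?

Iron per mg sodium: sunflower seeds 0.2111, tempeh 0.1786, Greek yogurt 0.002985.
Take 3 servings of sunflower seeds: uses 27 mg sodium, +5.7 mg iron (running total 5.7 mg).
Take 3 servings of tempeh: uses 42 mg sodium, +7.5 mg iron (running total 13.2 mg).
Take 2.552 servings of Greek yogurt: uses 171 mg sodium, +0.5 mg iron (running total 13.7 mg).
Filling greedily by iron-per-mg sodium is optimal for one linear limit, giving 13.7 mg.

13.7 mg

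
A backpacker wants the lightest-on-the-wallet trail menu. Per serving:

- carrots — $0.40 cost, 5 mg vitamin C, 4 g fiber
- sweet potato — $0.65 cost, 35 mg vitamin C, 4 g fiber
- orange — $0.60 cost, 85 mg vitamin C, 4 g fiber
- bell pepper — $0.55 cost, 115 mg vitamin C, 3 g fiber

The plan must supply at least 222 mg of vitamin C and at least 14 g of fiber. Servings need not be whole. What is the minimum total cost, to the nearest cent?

Compare the cost at each extreme point of the feasible region.
carrots only: max(222/5, 14/4) = 44.4 servings → $17.76.
sweet potato only: max(222/35, 14/4) = 6.343 servings → $4.12.
orange only: max(222/85, 14/4) = 3.5 servings → $2.10.
bell pepper only: max(222/115, 14/3) = 4.667 servings → $2.57.
carrots + sweet potato: the both-tight solution has a negative serving — not a feasible corner.
carrots + orange with both tight: 0.9437 servings and 2.556 servings → $1.91.
carrots + bell pepper with both tight: 2.121 servings and 1.838 servings → $1.86.
sweet potato + orange with both tight: 1.51 servings and 1.99 servings → $2.18.
sweet potato + bell pepper with both tight: 2.659 servings and 1.121 servings → $2.35.
orange + bell pepper: intersection lies outside the first quadrant.
The minimum over all feasible corners is $1.86.

$1.86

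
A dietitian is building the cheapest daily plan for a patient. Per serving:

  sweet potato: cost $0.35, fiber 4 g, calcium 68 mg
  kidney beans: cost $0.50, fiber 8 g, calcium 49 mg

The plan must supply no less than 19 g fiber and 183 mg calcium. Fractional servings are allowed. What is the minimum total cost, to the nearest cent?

$1.34

Minimising a linear cost over {fiber ≥ 19, calcium ≥ 183, servings ≥ 0} — the optimum is at a vertex, using one or two foods.
sweet potato only: max(19/4, 183/68) = 4.75 servings → $1.66.
kidney beans only: max(19/8, 183/49) = 3.735 servings → $1.87.
sweet potato + kidney beans with both tight: 1.532 servings and 1.609 servings → $1.34.
Cheapest feasible corner: $1.34.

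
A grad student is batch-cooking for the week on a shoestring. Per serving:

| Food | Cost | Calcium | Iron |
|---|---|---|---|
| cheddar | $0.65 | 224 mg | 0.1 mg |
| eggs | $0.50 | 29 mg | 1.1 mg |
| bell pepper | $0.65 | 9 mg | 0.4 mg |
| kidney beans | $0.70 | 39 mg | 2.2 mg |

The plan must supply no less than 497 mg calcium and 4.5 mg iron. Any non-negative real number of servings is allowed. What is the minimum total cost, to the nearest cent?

With two linear requirements the optimum uses one or two foods; enumerate the corners.
cheddar only: max(497/224, 4.5/0.1) = 45 servings → $29.25.
eggs only: max(497/29, 4.5/1.1) = 17.14 servings → $8.57.
bell pepper only: max(497/9, 4.5/0.4) = 55.22 servings → $35.89.
kidney beans only: max(497/39, 4.5/2.2) = 12.74 servings → $8.92.
cheddar + eggs with both tight: 1.709 servings and 3.936 servings → $3.08.
cheddar + bell pepper with both tight: 1.785 servings and 10.8 servings → $8.18.
cheddar + kidney beans with both tight: 1.877 servings and 1.96 servings → $2.59.
eggs + bell pepper: intersection lies outside the first quadrant.
eggs + kidney beans: intersection lies outside the first quadrant.
bell pepper + kidney beans with both targets exact would need a negative amount; discard.
The minimum over all feasible corners is $2.59.

$2.59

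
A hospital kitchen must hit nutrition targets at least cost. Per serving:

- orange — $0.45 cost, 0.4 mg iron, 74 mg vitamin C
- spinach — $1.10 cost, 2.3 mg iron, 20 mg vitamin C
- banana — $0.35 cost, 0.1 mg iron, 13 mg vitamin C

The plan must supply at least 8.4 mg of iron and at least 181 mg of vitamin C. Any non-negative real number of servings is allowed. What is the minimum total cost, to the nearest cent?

For a min-cost LP with two ≥-constraints, a basic feasible solution has at most two positive variables.
orange only: max(8.4/0.4, 181/74) = 21 servings → $9.45.
spinach only: max(8.4/2.3, 181/20) = 9.05 servings → $9.96.
banana only: max(8.4/0.1, 181/13) = 84 servings → $29.40.
orange + spinach with both tight: 1.531 servings and 3.386 servings → $4.41.
orange + banana with both targets exact would need a negative amount; discard.
spinach + banana with both tight: 3.265 servings and 8.9 servings → $6.71.
The minimum over all feasible corners is $4.41.

$4.41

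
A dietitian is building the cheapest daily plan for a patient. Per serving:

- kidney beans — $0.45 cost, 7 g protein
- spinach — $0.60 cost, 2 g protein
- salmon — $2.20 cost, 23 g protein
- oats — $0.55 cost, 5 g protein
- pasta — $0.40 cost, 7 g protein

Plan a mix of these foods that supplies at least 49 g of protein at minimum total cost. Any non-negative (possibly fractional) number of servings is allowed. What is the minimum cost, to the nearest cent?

$2.80

Cost per g of protein: pasta $0.0571, kidney beans $0.0643, salmon $0.0957, oats $0.1100, spinach $0.3000.
With no serving limits, use only pasta: 49 g / 7 g = 7 servings × $0.40 = $2.80.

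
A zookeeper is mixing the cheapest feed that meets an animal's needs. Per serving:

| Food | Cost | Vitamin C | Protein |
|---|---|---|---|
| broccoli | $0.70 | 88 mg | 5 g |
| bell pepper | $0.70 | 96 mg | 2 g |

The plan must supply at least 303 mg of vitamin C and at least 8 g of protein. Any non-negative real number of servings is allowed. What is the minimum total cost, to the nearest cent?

$2.24

Minimising a linear cost over {vitamin C ≥ 303, protein ≥ 8, servings ≥ 0} — the optimum is at a vertex, using one or two foods.
broccoli only: max(303/88, 8/5) = 3.443 servings → $2.41.
bell pepper only: max(303/96, 8/2) = 4 servings → $2.80.
broccoli + bell pepper with both tight: 0.5329 servings and 2.668 servings → $2.24.
So the least-cost plan costs $2.24.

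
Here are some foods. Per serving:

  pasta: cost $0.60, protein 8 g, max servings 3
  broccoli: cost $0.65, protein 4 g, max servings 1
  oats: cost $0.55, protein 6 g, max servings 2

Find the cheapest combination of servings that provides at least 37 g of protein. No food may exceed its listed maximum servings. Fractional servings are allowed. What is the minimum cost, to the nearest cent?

Cost per g of protein: pasta $0.0750, oats $0.0917, broccoli $0.1625.
Take 3 servings of pasta: +24.0 g protein for $1.80 (total $1.80, still need 13.0 g).
Take 2 servings of oats: +12.0 g protein for $1.10 (total $2.90, still need 1.0 g).
Take 0.25 servings of broccoli: +1.0 g protein for $0.16 (total $3.06, still need 0.0 g).
Greedy by cheapest-per-g is optimal for a single linear constraint, so the minimum cost is $3.06.

$3.06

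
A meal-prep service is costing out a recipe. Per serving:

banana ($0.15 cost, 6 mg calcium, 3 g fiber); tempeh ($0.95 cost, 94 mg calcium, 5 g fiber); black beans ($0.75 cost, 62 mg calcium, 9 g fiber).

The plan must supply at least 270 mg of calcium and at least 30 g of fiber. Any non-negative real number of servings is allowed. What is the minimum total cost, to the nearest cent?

$3.07

With two linear requirements the optimum uses one or two foods; enumerate the corners.
banana only: max(270/6, 30/3) = 45 servings → $6.75.
tempeh only: max(270/94, 30/5) = 6 servings → $5.70.
black beans only: max(270/62, 30/9) = 4.355 servings → $3.27.
banana + tempeh with both tight: 5.833 servings and 2.5 servings → $3.25.
banana + black beans: the both-tight solution has a negative serving — not a feasible corner.
tempeh + black beans with both tight: 1.063 servings and 2.743 servings → $3.07.
Cheapest feasible corner: $3.07.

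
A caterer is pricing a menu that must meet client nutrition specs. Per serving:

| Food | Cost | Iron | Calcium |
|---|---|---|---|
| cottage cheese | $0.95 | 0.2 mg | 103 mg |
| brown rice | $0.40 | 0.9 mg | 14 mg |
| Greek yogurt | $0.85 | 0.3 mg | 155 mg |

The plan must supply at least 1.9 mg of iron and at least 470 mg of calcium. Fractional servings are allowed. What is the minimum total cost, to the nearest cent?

$2.94

An LP optimum is at a vertex; with two nutrient constraints at most two foods are used. Check each candidate.
cottage cheese only: max(1.9/0.2, 470/103) = 9.5 servings → $9.03.
brown rice only: max(1.9/0.9, 470/14) = 33.57 servings → $13.43.
Greek yogurt only: max(1.9/0.3, 470/155) = 6.333 servings → $5.38.
cottage cheese + brown rice with both tight: 4.409 servings and 1.131 servings → $4.64.
cottage cheese + Greek yogurt with both targets exact would need a negative amount; discard.
brown rice + Greek yogurt with both tight: 1.135 servings and 2.93 servings → $2.94.
Cheapest feasible corner: $2.94.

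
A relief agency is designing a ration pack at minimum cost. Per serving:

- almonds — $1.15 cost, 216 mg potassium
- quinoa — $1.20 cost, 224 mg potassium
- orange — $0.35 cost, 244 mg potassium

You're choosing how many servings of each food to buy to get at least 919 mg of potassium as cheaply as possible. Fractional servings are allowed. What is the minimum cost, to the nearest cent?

Cost per mg of potassium: orange $0.0014, almonds $0.0053, quinoa $0.0054.
With no serving limits, use only orange: 919 mg / 244 mg = 3.766 servings × $0.35 = $1.32.

$1.32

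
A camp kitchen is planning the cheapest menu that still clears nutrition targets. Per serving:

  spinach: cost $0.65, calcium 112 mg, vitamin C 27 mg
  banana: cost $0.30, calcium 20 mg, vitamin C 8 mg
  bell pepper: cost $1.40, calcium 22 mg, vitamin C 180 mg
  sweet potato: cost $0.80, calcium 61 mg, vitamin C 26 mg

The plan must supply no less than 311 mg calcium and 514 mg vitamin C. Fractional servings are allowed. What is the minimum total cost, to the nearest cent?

$5.00

Minimising a linear cost over {calcium ≥ 311, vitamin C ≥ 514, servings ≥ 0} — the optimum is at a vertex, using one or two foods.
spinach only: max(311/112, 514/27) = 19.04 servings → $12.37.
banana only: max(311/20, 514/8) = 64.25 servings → $19.27.
bell pepper only: max(311/22, 514/180) = 14.14 servings → $19.79.
sweet potato only: max(311/61, 514/26) = 19.77 servings → $15.82.
spinach + banana with both targets exact would need a negative amount; discard.
spinach + bell pepper with both tight: 2.283 servings and 2.513 servings → $5.00.
spinach + sweet potato with both targets exact would need a negative amount; discard.
banana + bell pepper with both tight: 13.05 servings and 2.276 servings → $7.10.
banana + sweet potato with both targets exact would need a negative amount; discard.
bell pepper + sweet potato with both tight: 2.236 servings and 4.292 servings → $6.56.
The minimum over all feasible corners is $5.00.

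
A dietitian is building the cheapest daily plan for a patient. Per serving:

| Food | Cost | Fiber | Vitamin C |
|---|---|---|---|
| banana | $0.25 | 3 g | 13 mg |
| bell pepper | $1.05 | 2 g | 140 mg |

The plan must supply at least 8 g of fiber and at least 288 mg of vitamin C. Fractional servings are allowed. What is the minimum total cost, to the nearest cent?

$2.37

Compare the cost at each extreme point of the feasible region.
banana only: max(8/3, 288/13) = 22.15 servings → $5.54.
bell pepper only: max(8/2, 288/140) = 4 servings → $4.20.
banana + bell pepper with both tight: 1.381 servings and 1.929 servings → $2.37.
Cheapest feasible corner: $2.37.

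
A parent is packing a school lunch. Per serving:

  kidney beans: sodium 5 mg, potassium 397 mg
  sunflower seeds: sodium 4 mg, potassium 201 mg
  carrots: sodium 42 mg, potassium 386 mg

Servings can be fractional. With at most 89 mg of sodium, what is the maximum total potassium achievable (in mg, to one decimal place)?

Potassium per mg sodium: kidney beans 79.4, sunflower seeds 50.25, carrots 9.19.
With no serving limits, spend the whole sodium allowance on kidney beans: 89 mg / 5 mg × 397 mg = 7066.6 mg.

7066.6 mg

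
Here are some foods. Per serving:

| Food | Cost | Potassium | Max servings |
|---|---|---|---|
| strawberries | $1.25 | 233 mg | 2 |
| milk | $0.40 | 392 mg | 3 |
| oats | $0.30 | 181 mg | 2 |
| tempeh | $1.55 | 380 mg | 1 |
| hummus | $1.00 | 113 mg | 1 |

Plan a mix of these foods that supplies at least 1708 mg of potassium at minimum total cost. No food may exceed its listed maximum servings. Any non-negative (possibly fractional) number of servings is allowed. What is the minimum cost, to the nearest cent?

$2.49

Cost per mg of potassium: milk $0.0010, oats $0.0017, tempeh $0.0041, strawberries $0.0054, hummus $0.0088.
Take 3 servings of milk: +1176.0 mg potassium for $1.20 (total $1.20, still need 532.0 mg).
Take 2 servings of oats: +362.0 mg potassium for $0.60 (total $1.80, still need 170.0 mg).
Take 0.4474 servings of tempeh: +170.0 mg potassium for $0.69 (total $2.49, still need 0.0 mg).
Greedy by cheapest-per-mg is optimal for a single linear constraint, so the minimum cost is $2.49.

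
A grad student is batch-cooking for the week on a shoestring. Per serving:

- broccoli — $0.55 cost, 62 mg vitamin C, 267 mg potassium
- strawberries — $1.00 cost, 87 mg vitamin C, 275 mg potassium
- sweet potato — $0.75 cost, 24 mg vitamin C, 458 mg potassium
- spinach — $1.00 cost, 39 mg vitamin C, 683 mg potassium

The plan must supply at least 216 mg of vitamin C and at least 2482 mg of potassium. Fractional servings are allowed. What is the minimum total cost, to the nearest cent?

broccoli only: max(216/62, 2482/267) = 9.296 servings → $5.11.
strawberries only: max(216/87, 2482/275) = 9.025 servings → $9.03.
sweet potato only: max(216/24, 2482/458) = 9 servings → $6.75.
spinach only: max(216/39, 2482/683) = 5.538 servings → $5.54.
broccoli + strawberries with both targets exact would need a negative amount; discard.
broccoli + sweet potato with both tight: 1.79 servings and 4.376 servings → $4.27.
broccoli + spinach with both tight: 1.589 servings and 3.013 servings → $3.89.
strawberries + sweet potato with both tight: 1.184 servings and 4.708 servings → $4.72.
strawberries + spinach with both tight: 1.042 servings and 3.215 servings → $4.26.
sweet potato + spinach: the both-tight solution has a negative serving — not a feasible corner.
So the least-cost plan costs $3.89.

$3.89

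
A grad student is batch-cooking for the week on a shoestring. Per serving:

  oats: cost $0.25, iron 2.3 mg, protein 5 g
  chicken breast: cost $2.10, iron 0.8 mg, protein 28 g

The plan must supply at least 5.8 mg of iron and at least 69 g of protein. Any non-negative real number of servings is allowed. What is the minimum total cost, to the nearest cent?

$3.45

The cheapest plan sits at a corner of the feasible region — with two constraints it uses at most two foods.
oats only: max(5.8/2.3, 69/5) = 13.8 servings → $3.45.
chicken breast only: max(5.8/0.8, 69/28) = 7.25 servings → $15.22.
oats + chicken breast with both tight: 1.775 servings and 2.147 servings → $4.95.
The minimum over all feasible corners is $3.45.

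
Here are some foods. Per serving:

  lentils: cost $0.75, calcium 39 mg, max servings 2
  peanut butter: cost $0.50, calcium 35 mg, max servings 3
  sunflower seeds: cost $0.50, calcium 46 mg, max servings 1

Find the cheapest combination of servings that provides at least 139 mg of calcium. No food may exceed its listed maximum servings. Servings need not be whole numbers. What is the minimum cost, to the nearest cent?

Cost per mg of calcium: sunflower seeds $0.0109, peanut butter $0.0143, lentils $0.0192.
Take 1 serving of sunflower seeds: +46.0 mg calcium for $0.50 (total $0.50, still need 93.0 mg).
Take 2.657 servings of peanut butter: +93.0 mg calcium for $1.33 (total $1.83, still need 0.0 mg).
Greedy by cheapest-per-mg is optimal for a single linear constraint, so the minimum cost is $1.83.

$1.83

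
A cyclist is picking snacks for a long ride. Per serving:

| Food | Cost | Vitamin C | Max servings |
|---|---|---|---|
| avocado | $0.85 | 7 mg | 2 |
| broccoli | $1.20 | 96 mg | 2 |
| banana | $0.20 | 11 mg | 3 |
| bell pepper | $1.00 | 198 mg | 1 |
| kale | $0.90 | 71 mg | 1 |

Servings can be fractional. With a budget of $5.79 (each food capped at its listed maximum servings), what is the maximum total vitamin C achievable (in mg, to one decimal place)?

Vitamin C per dollar: bell pepper 198, broccoli 80, kale 78.89, banana 55, avocado 8.235.
Take 1 serving of bell pepper: spends $1.00, +198.0 mg vitamin C (running total 198.0 mg).
Take 2 servings of broccoli: spends $2.40, +192.0 mg vitamin C (running total 390.0 mg).
Take 1 serving of kale: spends $0.90, +71.0 mg vitamin C (running total 461.0 mg).
Take 3 servings of banana: spends $0.60, +33.0 mg vitamin C (running total 494.0 mg).
Take 1.047 servings of avocado: spends $0.89, +7.3 mg vitamin C (running total 501.3 mg).
Filling greedily by vitamin C-per-dollar is optimal for one linear limit, giving 501.3 mg.

501.3 mg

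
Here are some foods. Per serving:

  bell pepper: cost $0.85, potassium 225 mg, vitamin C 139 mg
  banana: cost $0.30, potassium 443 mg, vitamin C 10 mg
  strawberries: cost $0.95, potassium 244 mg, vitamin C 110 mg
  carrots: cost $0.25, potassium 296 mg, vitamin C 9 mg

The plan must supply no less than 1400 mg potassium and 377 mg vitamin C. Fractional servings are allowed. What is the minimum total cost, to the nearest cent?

With two linear requirements the optimum uses one or two foods; enumerate the corners.
bell pepper only: max(1400/225, 377/139) = 6.222 servings → $5.29.
banana only: max(1400/443, 377/10) = 37.7 servings → $11.31.
strawberries only: max(1400/244, 377/110) = 5.738 servings → $5.45.
carrots only: max(1400/296, 377/9) = 41.89 servings → $10.47.
bell pepper + banana with both tight: 2.579 servings and 1.85 servings → $2.75.
bell pepper + strawberries: intersection lies outside the first quadrant.
bell pepper + carrots with both tight: 2.531 servings and 2.806 servings → $2.85.
banana + strawberries with both tight: 1.34 servings and 3.305 servings → $3.54.
banana + carrots: intersection lies outside the first quadrant.
strawberries + carrots with both tight: 3.26 servings and 2.042 servings → $3.61.
The minimum over all feasible corners is $2.75.

$2.75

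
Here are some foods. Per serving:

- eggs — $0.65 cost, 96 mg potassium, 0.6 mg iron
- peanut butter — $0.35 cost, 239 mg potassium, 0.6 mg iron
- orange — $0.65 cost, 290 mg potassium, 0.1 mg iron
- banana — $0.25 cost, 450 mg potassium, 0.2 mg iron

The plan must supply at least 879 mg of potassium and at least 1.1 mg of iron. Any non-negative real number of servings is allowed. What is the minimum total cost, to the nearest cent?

$0.80

With two linear requirements the optimum uses one or two foods; enumerate the corners.
eggs only: max(879/96, 1.1/0.6) = 9.156 servings → $5.95.
peanut butter only: max(879/239, 1.1/0.6) = 3.678 servings → $1.29.
orange only: max(879/290, 1.1/0.1) = 11 servings → $7.15.
banana only: max(879/450, 1.1/0.2) = 5.5 servings → $1.38.
eggs + peanut butter: the both-tight solution has a negative serving — not a feasible corner.
eggs + orange with both tight: 1.406 servings and 2.566 servings → $2.58.
eggs + banana with both tight: 1.273 servings and 1.682 servings → $1.25.
peanut butter + orange with both tight: 1.54 servings and 1.762 servings → $1.68.
peanut butter + banana with both tight: 1.437 servings and 1.19 servings → $0.80.
orange + banana: intersection lies outside the first quadrant.
Cheapest feasible corner: $0.80.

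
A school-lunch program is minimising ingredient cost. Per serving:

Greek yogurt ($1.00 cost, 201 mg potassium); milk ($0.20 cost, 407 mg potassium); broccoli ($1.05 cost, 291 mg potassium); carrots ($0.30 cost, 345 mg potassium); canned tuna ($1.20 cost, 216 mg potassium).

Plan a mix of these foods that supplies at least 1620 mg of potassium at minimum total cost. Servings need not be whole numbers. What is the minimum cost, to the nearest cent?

Cost per mg of potassium: milk $0.0005, carrots $0.0009, broccoli $0.0036, Greek yogurt $0.0050, canned tuna $0.0056.
With no serving limits, use only milk: 1620 mg / 407 mg = 3.98 servings × $0.20 = $0.80.

$0.80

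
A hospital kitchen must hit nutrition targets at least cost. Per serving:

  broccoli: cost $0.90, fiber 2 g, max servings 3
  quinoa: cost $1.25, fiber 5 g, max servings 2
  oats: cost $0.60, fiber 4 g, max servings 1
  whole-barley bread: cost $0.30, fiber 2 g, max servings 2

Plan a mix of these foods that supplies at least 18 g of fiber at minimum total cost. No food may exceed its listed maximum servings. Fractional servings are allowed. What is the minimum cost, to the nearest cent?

Cost per g of fiber: oats $0.1500, whole-barley bread $0.1500, quinoa $0.2500, broccoli $0.4500.
Take 1 serving of oats: +4.0 g fiber for $0.60 (total $0.60, still need 14.0 g).
Take 2 servings of whole-barley bread: +4.0 g fiber for $0.60 (total $1.20, still need 10.0 g).
Take 2 servings of quinoa: +10.0 g fiber for $2.50 (total $3.70, still need 0.0 g).
Greedy by cheapest-per-g is optimal for a single linear constraint, so the minimum cost is $3.70.

$3.70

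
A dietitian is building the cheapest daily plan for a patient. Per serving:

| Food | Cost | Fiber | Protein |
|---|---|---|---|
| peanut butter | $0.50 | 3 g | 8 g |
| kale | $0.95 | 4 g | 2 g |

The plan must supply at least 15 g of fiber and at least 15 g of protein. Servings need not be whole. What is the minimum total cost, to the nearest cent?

This is a tiny linear program; its minimum lies at a vertex of the feasible set. List the vertices and price them.
peanut butter only: max(15/3, 15/8) = 5 servings → $2.50.
kale only: max(15/4, 15/2) = 7.5 servings → $7.12.
peanut butter + kale with both tight: 1.154 servings and 2.885 servings → $3.32.
Cheapest feasible corner: $2.50.

$2.50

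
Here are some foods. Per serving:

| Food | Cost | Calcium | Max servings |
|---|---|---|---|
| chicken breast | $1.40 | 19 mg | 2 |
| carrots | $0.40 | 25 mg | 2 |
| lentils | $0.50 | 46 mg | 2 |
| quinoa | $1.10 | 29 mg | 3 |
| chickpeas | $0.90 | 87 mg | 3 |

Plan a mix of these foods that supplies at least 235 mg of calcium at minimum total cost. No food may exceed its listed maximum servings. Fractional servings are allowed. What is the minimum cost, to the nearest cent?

Cost per mg of calcium: chickpeas $0.0103, lentils $0.0109, carrots $0.0160, quinoa $0.0379, chicken breast $0.0737.
Take 2.701 servings of chickpeas: +235.0 mg calcium for $2.43 (total $2.43, still need 0.0 mg).
Greedy by cheapest-per-mg is optimal for a single linear constraint, so the minimum cost is $2.43.

$2.43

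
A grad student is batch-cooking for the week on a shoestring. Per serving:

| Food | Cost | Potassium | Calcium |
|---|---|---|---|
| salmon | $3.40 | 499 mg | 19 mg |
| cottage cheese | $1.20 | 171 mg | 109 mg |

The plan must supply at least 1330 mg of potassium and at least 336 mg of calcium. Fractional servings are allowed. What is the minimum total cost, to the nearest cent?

This is a tiny linear program; its minimum lies at a vertex of the feasible set. List the vertices and price them.
salmon only: max(1330/499, 336/19) = 17.68 servings → $60.13.
cottage cheese only: max(1330/171, 336/109) = 7.778 servings → $9.33.
salmon + cottage cheese with both tight: 1.711 servings and 2.784 servings → $9.16.
The minimum over all feasible corners is $9.16.

$9.16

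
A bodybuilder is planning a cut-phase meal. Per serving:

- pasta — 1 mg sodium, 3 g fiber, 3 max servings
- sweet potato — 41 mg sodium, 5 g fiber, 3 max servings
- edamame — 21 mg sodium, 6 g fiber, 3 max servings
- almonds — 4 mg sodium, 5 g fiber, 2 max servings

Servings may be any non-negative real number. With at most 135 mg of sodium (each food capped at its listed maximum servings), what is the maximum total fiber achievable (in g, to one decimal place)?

Fiber per mg sodium: pasta 3, almonds 1.25, edamame 0.2857, sweet potato 0.122.
Take 3 servings of pasta: uses 3 mg sodium, +9.0 g fiber (running total 9.0 g).
Take 2 servings of almonds: uses 8 mg sodium, +10.0 g fiber (running total 19.0 g).
Take 3 servings of edamame: uses 63 mg sodium, +18.0 g fiber (running total 37.0 g).
Take 1.488 servings of sweet potato: uses 61 mg sodium, +7.4 g fiber (running total 44.4 g).
Filling greedily by fiber-per-mg sodium is optimal for one linear limit, giving 44.4 g.

44.4 g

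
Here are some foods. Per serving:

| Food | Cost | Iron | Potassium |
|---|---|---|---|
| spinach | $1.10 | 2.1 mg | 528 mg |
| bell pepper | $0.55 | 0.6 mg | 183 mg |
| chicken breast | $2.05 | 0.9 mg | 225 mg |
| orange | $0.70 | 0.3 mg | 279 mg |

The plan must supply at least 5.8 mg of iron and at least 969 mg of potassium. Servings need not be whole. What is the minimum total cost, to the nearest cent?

For a min-cost LP with two ≥-constraints, a basic feasible solution has at most two positive variables.
spinach only: max(5.8/2.1, 969/528) = 2.762 servings → $3.04.
bell pepper only: max(5.8/0.6, 969/183) = 9.667 servings → $5.32.
chicken breast only: max(5.8/0.9, 969/225) = 6.444 servings → $13.21.
orange only: max(5.8/0.3, 969/279) = 19.33 servings → $13.53.
spinach + bell pepper with both targets exact would need a negative amount; discard.
spinach + chicken breast with both targets exact would need a negative amount; discard.
spinach + orange: intersection lies outside the first quadrant.
bell pepper + chicken breast with both targets exact would need a negative amount; discard.
bell pepper + orange: intersection lies outside the first quadrant.
chicken breast + orange with both targets exact would need a negative amount; discard.
So the least-cost plan costs $3.04.

$3.04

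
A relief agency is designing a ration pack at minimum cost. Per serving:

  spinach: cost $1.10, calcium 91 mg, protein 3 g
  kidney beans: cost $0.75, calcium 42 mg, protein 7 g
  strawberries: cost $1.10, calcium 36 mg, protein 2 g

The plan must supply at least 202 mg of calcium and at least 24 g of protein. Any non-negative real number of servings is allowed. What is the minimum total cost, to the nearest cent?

$3.19

For a min-cost LP with two ≥-constraints, a basic feasible solution has at most two positive variables.
spinach only: max(202/91, 24/3) = 8 servings → $8.80.
kidney beans only: max(202/42, 24/7) = 4.81 servings → $3.61.
strawberries only: max(202/36, 24/2) = 12 servings → $13.20.
spinach + kidney beans with both tight: 0.7945 servings and 3.088 servings → $3.19.
spinach + strawberries: the both-tight solution has a negative serving — not a feasible corner.
kidney beans + strawberries with both tight: 2.738 servings and 2.417 servings → $4.71.
Cheapest feasible corner: $3.19.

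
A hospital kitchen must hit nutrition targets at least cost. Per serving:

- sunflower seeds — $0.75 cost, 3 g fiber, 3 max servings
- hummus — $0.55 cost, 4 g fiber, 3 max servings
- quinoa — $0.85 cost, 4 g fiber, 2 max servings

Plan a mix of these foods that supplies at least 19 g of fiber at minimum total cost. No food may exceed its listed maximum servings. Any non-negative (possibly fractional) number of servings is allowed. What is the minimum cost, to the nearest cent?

Cost per g of fiber: hummus $0.1375, quinoa $0.2125, sunflower seeds $0.2500.
Take 3 servings of hummus: +12.0 g fiber for $1.65 (total $1.65, still need 7.0 g).
Take 1.75 servings of quinoa: +7.0 g fiber for $1.49 (total $3.14, still need 0.0 g).
Greedy by cheapest-per-g is optimal for a single linear constraint, so the minimum cost is $3.14.

$3.14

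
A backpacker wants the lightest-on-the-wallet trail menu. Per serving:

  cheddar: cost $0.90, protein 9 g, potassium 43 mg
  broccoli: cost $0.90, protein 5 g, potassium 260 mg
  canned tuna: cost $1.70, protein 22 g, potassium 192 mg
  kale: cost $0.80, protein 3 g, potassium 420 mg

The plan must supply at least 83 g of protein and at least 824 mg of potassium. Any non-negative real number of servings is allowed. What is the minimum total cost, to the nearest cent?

Check every corner: each single food scaled to meet both minima, and each pair solved so both constraints bind.
cheddar only: max(83/9, 824/43) = 19.16 servings → $17.25.
broccoli only: max(83/5, 824/260) = 16.6 servings → $14.94.
canned tuna only: max(83/22, 824/192) = 4.292 servings → $7.30.
kale only: max(83/3, 824/420) = 27.67 servings → $22.13.
cheddar + broccoli with both tight: 8.216 servings and 1.81 servings → $9.02.
cheddar + canned tuna with both targets exact would need a negative amount; discard.
cheddar + kale with both tight: 8.871 servings and 1.054 servings → $8.83.
broccoli + canned tuna with both tight: 0.4605 servings and 3.668 servings → $6.65.
broccoli + kale: the both-tight solution has a negative serving — not a feasible corner.
canned tuna + kale with both tight: 3.738 servings and 0.253 servings → $6.56.
The minimum over all feasible corners is $6.56.

$6.56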